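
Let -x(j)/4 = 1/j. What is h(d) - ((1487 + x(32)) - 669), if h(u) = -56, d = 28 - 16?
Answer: -6991/8 ≈ -873.88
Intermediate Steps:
x(j) = -4/j
d = 12
h(d) - ((1487 + x(32)) - 669) = -56 - ((1487 - 4/32) - 669) = -56 - ((1487 - 4*1/32) - 669) = -56 - ((1487 - ⅛) - 669) = -56 - (11895/8 - 669) = -56 - 1*6543/8 = -56 - 6543/8 = -6991/8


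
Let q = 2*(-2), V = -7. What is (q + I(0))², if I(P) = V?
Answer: 121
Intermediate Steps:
I(P) = -7
q = -4
(q + I(0))² = (-4 - 7)² = (-11)² = 121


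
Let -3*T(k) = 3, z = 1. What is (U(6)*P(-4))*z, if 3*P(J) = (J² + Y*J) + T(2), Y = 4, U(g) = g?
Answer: -2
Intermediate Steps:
T(k) = -1 (T(k) = -⅓*3 = -1)
P(J) = -⅓ + J²/3 + 4*J/3 (P(J) = ((J² + 4*J) - 1)/3 = (-1 + J² + 4*J)/3 = -⅓ + J²/3 + 4*J/3)
(U(6)*P(-4))*z = (6*(-⅓ + (⅓)*(-4)² + (4/3)*(-4)))*1 = (6*(-⅓ + (⅓)*16 - 16/3))*1 = (6*(-⅓ + 16/3 - 16/3))*1 = (6*(-⅓))*1 = -2*1 = -2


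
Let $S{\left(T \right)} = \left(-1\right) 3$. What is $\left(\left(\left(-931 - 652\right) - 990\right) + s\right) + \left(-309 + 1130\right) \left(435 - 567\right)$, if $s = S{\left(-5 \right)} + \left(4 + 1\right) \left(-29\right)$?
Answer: $-111093$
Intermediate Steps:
$S{\left(T \right)} = -3$
$s = -148$ ($s = -3 + \left(4 + 1\right) \left(-29\right) = -3 + 5 \left(-29\right) = -3 - 145 = -148$)
$\left(\left(\left(-931 - 652\right) - 990\right) + s\right) + \left(-309 + 1130\right) \left(435 - 567\right) = \left(\left(\left(-931 - 652\right) - 990\right) - 148\right) + \left(-309 + 1130\right) \left(435 - 567\right) = \left(\left(-1583 - 990\right) - 148\right) + 821 \left(-132\right) = \left(-2573 - 148\right) - 108372 = -2721 - 108372 = -111093$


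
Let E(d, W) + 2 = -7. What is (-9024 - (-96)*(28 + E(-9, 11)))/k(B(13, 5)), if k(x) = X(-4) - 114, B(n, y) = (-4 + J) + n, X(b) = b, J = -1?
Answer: 3600/59 ≈ 61.017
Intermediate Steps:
E(d, W) = -9 (E(d, W) = -2 - 7 = -9)
B(n, y) = -5 + n (B(n, y) = (-4 - 1) + n = -5 + n)
k(x) = -118 (k(x) = -4 - 114 = -118)
(-9024 - (-96)*(28 + E(-9, 11)))/k(B(13, 5)) = (-9024 - (-96)*(28 - 9))/(-118) = (-9024 - (-96)*19)*(-1/118) = (-9024 - 1*(-1824))*(-1/118) = (-9024 + 1824)*(-1/118) = -7200*(-1/118) = 3600/59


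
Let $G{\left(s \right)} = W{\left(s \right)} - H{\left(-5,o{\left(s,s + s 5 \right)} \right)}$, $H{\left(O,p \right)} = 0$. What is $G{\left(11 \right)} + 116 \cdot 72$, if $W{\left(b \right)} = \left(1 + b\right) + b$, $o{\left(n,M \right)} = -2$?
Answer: $8375$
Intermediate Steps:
$W{\left(b \right)} = 1 + 2 b$
$G{\left(s \right)} = 1 + 2 s$ ($G{\left(s \right)} = \left(1 + 2 s\right) - 0 = \left(1 + 2 s\right) + 0 = 1 + 2 s$)
$G{\left(11 \right)} + 116 \cdot 72 = \left(1 + 2 \cdot 11\right) + 116 \cdot 72 = \left(1 + 22\right) + 8352 = 23 + 8352 = 8375$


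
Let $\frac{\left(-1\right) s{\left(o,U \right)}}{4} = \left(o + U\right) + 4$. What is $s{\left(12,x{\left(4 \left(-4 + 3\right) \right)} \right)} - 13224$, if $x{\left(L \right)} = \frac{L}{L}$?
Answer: $-13292$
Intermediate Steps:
$x{\left(L \right)} = 1$
$s{\left(o,U \right)} = -16 - 4 U - 4 o$ ($s{\left(o,U \right)} = - 4 \left(\left(o + U\right) + 4\right) = - 4 \left(\left(U + o\right) + 4\right) = - 4 \left(4 + U + o\right) = -16 - 4 U - 4 o$)
$s{\left(12,x{\left(4 \left(-4 + 3\right) \right)} \right)} - 13224 = \left(-16 - 4 - 48\right) - 13224 = -68 - 13224 = -13292$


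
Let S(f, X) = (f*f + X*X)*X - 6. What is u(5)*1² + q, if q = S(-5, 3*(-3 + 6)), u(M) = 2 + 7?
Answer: 957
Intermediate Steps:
u(M) = 9
S(f, X) = -6 + X*(X² + f²) (S(f, X) = (f² + X²)*X - 6 = (X² + f²)*X - 6 = X*(X² + f²) - 6 = -6 + X*(X² + f²))
q = 948 (q = -6 + (3*(-3 + 6))³ + (3*(-3 + 6))*(-5)² = -6 + (3*3)³ + (3*3)*25 = -6 + 9³ + 9*25 = -6 + 729 + 225 = 948)
u(5)*1² + q = 9*1² + 948 = 9*1 + 948 = 9 + 948 = 957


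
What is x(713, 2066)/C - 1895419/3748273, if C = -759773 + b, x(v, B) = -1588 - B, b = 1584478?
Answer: -225265387991/441602783495 ≈ -0.51011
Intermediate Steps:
C = 824705 (C = -759773 + 1584478 = 824705)
x(713, 2066)/C - 1895419/3748273 = (-1588 - 1*2066)/824705 - 1895419/3748273 = (-1588 - 2066)*(1/824705) - 1895419*1/3748273 = -3654*1/824705 - 1895419/3748273 = -522/117815 - 1895419/3748273 = -225265387991/441602783495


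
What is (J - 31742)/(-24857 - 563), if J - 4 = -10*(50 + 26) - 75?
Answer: 32573/25420 ≈ 1.2814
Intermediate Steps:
J = -831 (J = 4 + (-10*(50 + 26) - 75) = 4 + (-10*76 - 75) = 4 + (-760 - 75) = 4 - 835 = -831)
(J - 31742)/(-24857 - 563) = (-831 - 31742)/(-24857 - 563) = -32573/(-25420) = -32573*(-1/25420) = 32573/25420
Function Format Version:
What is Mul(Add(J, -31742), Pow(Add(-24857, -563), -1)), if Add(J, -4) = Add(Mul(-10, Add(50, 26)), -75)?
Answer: Rational(32573, 25420) ≈ 1.2814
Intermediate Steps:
J = -831 (J = Add(4, Add(Mul(-10, Add(50, 26)), -75)) = Add(4, Add(Mul(-10, 76), -75)) = Add(4, Add(-760, -75)) = Add(4, -835) = -831)
Mul(Add(J, -31742), Pow(Add(-24857, -563), -1)) = Mul(Add(-831, -31742), Pow(Add(-24857, -563), -1)) = Mul(-32573, Pow(-25420, -1)) = Mul(-32573, Rational(-1, 25420)) = Rational(32573, 25420)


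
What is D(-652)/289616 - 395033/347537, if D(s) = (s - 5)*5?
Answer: -115549536373/100652275792 ≈ -1.1480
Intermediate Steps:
D(s) = -25 + 5*s (D(s) = (-5 + s)*5 = -25 + 5*s)
D(-652)/289616 - 395033/347537 = (-25 + 5*(-652))/289616 - 395033/347537 = (-25 - 3260)*(1/289616) - 395033*1/347537 = -3285*1/289616 - 395033/347537 = -3285/289616 - 395033/347537 = -115549536373/100652275792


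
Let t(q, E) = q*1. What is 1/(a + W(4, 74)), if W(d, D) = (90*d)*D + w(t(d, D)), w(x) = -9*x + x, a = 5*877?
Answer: 1/30993 ≈ 3.2265e-5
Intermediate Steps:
a = 4385
t(q, E) = q
w(x) = -8*x
W(d, D) = -8*d + 90*D*d (W(d, D) = (90*d)*D - 8*d = 90*D*d - 8*d = -8*d + 90*D*d)
1/(a + W(4, 74)) = 1/(4385 + 2*4*(-4 + 45*74)) = 1/(4385 + 2*4*(-4 + 3330)) = 1/(4385 + 2*4*3326) = 1/(4385 + 26608) = 1/30993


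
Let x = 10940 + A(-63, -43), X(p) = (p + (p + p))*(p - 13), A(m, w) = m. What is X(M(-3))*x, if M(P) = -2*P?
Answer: -1370502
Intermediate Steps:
X(p) = 3*p*(-13 + p) (X(p) = (p + 2*p)*(-13 + p) = (3*p)*(-13 + p) = 3*p*(-13 + p))
x = 10877 (x = 10940 - 63 = 10877)
X(M(-3))*x = (3*(-2*(-3))*(-13 - 2*(-3)))*10877 = (3*6*(-13 + 6))*10877 = (3*6*(-7))*10877 = -126*10877 = -1370502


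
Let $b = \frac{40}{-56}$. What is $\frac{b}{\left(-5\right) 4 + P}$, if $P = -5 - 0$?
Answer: $\frac{1}{35} \approx 0.028571$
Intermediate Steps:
$P = -5$ ($P = -5 + 0 = -5$)
$b = - \frac{5}{7}$ ($b = 40 \left(- \frac{1}{56}\right) = - \frac{5}{7} \approx -0.71429$)
$\frac{b}{\left(-5\right) 4 + P} = \frac{1}{\left(-5\right) 4 - 5} \left(- \frac{5}{7}\right) = \frac{1}{-20 - 5} \left(- \frac{5}{7}\right) = \frac{1}{-25} \left(- \frac{5}{7}\right) = \left(- \frac{1}{25}\right) \left(- \frac{5}{7}\right) = \frac{1}{35}$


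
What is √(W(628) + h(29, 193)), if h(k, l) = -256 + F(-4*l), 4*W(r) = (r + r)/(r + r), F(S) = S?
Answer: I*√4111/2 ≈ 32.059*I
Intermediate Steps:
W(r) = ¼ (W(r) = ((r + r)/(r + r))/4 = ((2*r)/((2*r)))/4 = ((2*r)*(1/(2*r)))/4 = (¼)*1 = ¼)
h(k, l) = -256 - 4*l
√(W(628) + h(29, 193)) = √(¼ + (-256 - 4*193)) = √(¼ + (-256 - 772)) = √(¼ - 1028) = √(-4111/4) = I*√4111/2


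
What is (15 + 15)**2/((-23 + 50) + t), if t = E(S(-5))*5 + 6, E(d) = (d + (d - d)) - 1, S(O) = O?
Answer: 300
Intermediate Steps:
E(d) = -1 + d (E(d) = (d + 0) - 1 = d - 1 = -1 + d)
t = -24 (t = (-1 - 5)*5 + 6 = -6*5 + 6 = -30 + 6 = -24)
(15 + 15)**2/((-23 + 50) + t) = (15 + 15)**2/((-23 + 50) - 24) = 30**2/(27 - 24) = 900/3 = 900*(1/3) = 300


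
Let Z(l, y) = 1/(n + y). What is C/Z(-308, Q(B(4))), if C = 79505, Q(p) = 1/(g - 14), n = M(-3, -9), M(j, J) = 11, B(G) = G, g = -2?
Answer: 13913375/16 ≈ 8.6959e+5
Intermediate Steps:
n = 11
Q(p) = -1/16 (Q(p) = 1/(-2 - 14) = 1/(-16) = -1/16)
Z(l, y) = 1/(11 + y)
C/Z(-308, Q(B(4))) = 79505/(1/(11 - 1/16)) = 79505/(1/(175/16)) = 79505/(16/175) = 79505*(175/16) = 13913375/16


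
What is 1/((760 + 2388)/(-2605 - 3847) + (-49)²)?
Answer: 1613/3872026 ≈ 0.00041658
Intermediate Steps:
1/((760 + 2388)/(-2605 - 3847) + (-49)²) = 1/(3148/(-6452) + 2401) = 1/(3148*(-1/6452) + 2401) = 1/(-787/1613 + 2401) = 1/(3872026/1613) = 1613/3872026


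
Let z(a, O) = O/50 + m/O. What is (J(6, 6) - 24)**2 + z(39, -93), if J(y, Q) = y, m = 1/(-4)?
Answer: 2995927/9300 ≈ 322.14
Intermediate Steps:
m = -1/4 ≈ -0.25000
z(a, O) = -1/(4*O) + O/50 (z(a, O) = O/50 - 1/(4*O) = -1/(4*O) + O/50)
(J(6, 6) - 24)**2 + z(39, -93) = (6 - 24)**2 + (-1/4/(-93) + (1/50)*(-93)) = (-18)**2 + (-1/4*(-1/93) - 93/50) = 324 + (1/372 - 93/50) = 324 - 17273/9300 = 2995927/9300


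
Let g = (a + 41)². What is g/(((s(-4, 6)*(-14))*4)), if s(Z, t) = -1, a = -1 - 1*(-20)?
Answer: 450/7 ≈ 64.286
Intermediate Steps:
a = 19 (a = -1 + 20 = 19)
g = 3600 (g = (19 + 41)² = 60² = 3600)
g/(((s(-4, 6)*(-14))*4)) = 3600/((-1*(-14)*4)) = 3600/((14*4)) = 3600/56 = 3600*(1/56) = 450/7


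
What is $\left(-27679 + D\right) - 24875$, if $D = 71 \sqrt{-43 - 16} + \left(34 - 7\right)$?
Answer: $-52527 + 71 i \sqrt{59} \approx -52527.0 + 545.36 i$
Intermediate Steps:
$D = 27 + 71 i \sqrt{59}$ ($D = 71 \sqrt{-59} + 27 = 71 i \sqrt{59} + 27 = 27 + 71 i \sqrt{59} \approx 27.0 + 545.36 i$)
$\left(-27679 + D\right) - 24875 = \left(-27679 + \left(27 + 71 i \sqrt{59}\right)\right) - 24875 = \left(-27652 + 71 i \sqrt{59}\right) - 24875 = -52527 + 71 i \sqrt{59}$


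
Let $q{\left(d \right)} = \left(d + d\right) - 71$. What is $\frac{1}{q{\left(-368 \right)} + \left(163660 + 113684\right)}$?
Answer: $\frac{1}{276537} \approx 3.6162 \cdot 10^{-6}$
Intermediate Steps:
$q{\left(d \right)} = -71 + 2 d$ ($q{\left(d \right)} = 2 d - 71 = -71 + 2 d$)
$\frac{1}{q{\left(-368 \right)} + \left(163660 + 113684\right)} = \frac{1}{\left(-71 + 2 \left(-368\right)\right) + \left(163660 + 113684\right)} = \frac{1}{\left(-71 - 736\right) + 277344} = \frac{1}{-807 + 277344} = \frac{1}{276537}$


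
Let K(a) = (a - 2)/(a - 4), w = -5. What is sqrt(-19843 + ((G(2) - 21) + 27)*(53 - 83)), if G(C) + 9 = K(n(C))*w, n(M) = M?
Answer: I*sqrt(19753) ≈ 140.55*I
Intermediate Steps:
K(a) = (-2 + a)/(-4 + a)
G(C) = -9 - 5*(-2 + C)/(-4 + C) (G(C) = -9 + ((-2 + C)/(-4 + C))*(-5) = -9 - 5*(-2 + C)/(-4 + C))
sqrt(-19843 + ((G(2) - 21) + 27)*(53 - 83)) = sqrt(-19843 + ((2*(23 - 7*2)/(-4 + 2) - 21) + 27)*(53 - 83)) = sqrt(-19843 + ((2*(23 - 14)/(-2) - 21) + 27)*(-30)) = sqrt(-19843 + ((2*(-1/2)*9 - 21) + 27)*(-30)) = sqrt(-19843 + ((-9 - 21) + 27)*(-30)) = sqrt(-19843 + (-30 + 27)*(-30)) = sqrt(-19843 - 3*(-30)) = sqrt(-19843 + 90) = sqrt(-19753) = I*sqrt(19753)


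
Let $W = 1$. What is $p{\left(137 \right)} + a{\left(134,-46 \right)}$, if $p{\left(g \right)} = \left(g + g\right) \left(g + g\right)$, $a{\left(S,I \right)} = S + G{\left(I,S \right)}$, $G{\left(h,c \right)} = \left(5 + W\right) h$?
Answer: $74934$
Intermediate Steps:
$G{\left(h,c \right)} = 6 h$ ($G{\left(h,c \right)} = \left(5 + 1\right) h = 6 h$)
$a{\left(S,I \right)} = S + 6 I$
$p{\left(g \right)} = 4 g^{2}$ ($p{\left(g \right)} = 2 g 2 g = 4 g^{2}$)
$p{\left(137 \right)} + a{\left(134,-46 \right)} = 4 \cdot 137^{2} + \left(134 + 6 \left(-46\right)\right) = 4 \cdot 18769 + \left(134 - 276\right) = 75076 - 142 = 74934$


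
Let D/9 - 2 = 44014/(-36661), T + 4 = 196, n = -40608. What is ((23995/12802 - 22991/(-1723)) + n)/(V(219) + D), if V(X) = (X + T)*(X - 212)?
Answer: -10941956151488287/777446935877258 ≈ -14.074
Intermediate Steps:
T = 192 (T = -4 + 196 = 192)
D = 263772/36661 (D = 18 + 9*(44014/(-36661)) = 18 + 9*(44014*(-1/36661)) = 18 + 9*(-44014/36661) = 18 - 396126/36661 = 263772/36661 ≈ 7.1949)
V(X) = (-212 + X)*(192 + X) (V(X) = (X + 192)*(X - 212) = (192 + X)*(-212 + X) = (-212 + X)*(192 + X))
((23995/12802 - 22991/(-1723)) + n)/(V(219) + D) = ((23995/12802 - 22991/(-1723)) - 40608)/((-40704 + 219² - 20*219) + 263772/36661) = ((23995*(1/12802) - 22991*(-1/1723)) - 40608)/((-40704 + 47961 - 4380) + 263772/36661) = ((23995/12802 + 22991/1723) - 40608)/(2877 + 263772/36661) = (335674167/22057846 - 40608)/(105737469/36661) = -895389336201/22057846*36661/105737469 = -10941956151488287/777446935877258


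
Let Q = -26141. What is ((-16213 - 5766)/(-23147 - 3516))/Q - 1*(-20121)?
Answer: 14024286333464/696997483 ≈ 20121.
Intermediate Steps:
((-16213 - 5766)/(-23147 - 3516))/Q - 1*(-20121) = ((-16213 - 5766)/(-23147 - 3516))/(-26141) - 1*(-20121) = -21979/(-26663)*(-1/26141) + 20121 = -21979*(-1/26663)*(-1/26141) + 20121 = (21979/26663)*(-1/26141) + 20121 = -21979/696997483 + 20121 = 14024286333464/696997483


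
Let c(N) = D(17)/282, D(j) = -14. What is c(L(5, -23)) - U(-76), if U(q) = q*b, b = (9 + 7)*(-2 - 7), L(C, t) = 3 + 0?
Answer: -1543111/141 ≈ -10944.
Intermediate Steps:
L(C, t) = 3
b = -144 (b = 16*(-9) = -144)
c(N) = -7/141 (c(N) = -14/282 = -14*1/282 = -7/141)
U(q) = -144*q (U(q) = q*(-144) = -144*q)
c(L(5, -23)) - U(-76) = -7/141 - (-144)*(-76) = -7/141 - 1*10944 = -7/141 - 10944 = -1543111/141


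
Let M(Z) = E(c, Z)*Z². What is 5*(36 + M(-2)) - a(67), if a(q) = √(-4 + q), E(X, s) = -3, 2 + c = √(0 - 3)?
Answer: 120 - 3*√7 ≈ 112.06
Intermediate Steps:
c = -2 + I*√3 (c = -2 + √(0 - 3) = -2 + √(-3) = -2 + I*√3 ≈ -2.0 + 1.732*I)
M(Z) = -3*Z²
5*(36 + M(-2)) - a(67) = 5*(36 - 3*(-2)²) - √(-4 + 67) = 5*(36 - 3*4) - √63 = 5*(36 - 12) - 3*√7 = 5*24 - 3*√7 = 120 - 3*√7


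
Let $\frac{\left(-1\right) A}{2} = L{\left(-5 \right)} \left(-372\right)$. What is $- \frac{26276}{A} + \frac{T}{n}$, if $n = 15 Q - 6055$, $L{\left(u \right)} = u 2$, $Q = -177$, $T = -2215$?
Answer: $\frac{6133589}{1620060} \approx 3.786$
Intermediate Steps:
$L{\left(u \right)} = 2 u$
$n = -8710$ ($n = 15 \left(-177\right) - 6055 = -2655 - 6055 = -8710$)
$A = -7440$ ($A = - 2 \cdot 2 \left(-5\right) \left(-372\right) = - 2 \left(\left(-10\right) \left(-372\right)\right) = \left(-2\right) 3720 = -7440$)
$- \frac{26276}{A} + \frac{T}{n} = - \frac{26276}{-7440} - \frac{2215}{-8710} = \left(-26276\right) \left(- \frac{1}{7440}\right) - - \frac{443}{1742} = \frac{6569}{1860} + \frac{443}{1742} = \frac{6133589}{1620060}$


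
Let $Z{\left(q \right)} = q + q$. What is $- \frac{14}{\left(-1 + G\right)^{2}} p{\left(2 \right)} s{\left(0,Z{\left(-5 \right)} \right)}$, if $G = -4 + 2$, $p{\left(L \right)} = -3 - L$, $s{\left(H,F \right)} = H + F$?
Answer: $- \frac{700}{9} \approx -77.778$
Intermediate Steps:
$Z{\left(q \right)} = 2 q$
$s{\left(H,F \right)} = F + H$
$G = -2$
$- \frac{14}{\left(-1 + G\right)^{2}} p{\left(2 \right)} s{\left(0,Z{\left(-5 \right)} \right)} = - \frac{14}{\left(-1 - 2\right)^{2}} \left(-3 - 2\right) \left(2 \left(-5\right) + 0\right) = - \frac{14}{\left(-3\right)^{2}} \left(-3 - 2\right) \left(-10 + 0\right) = - \frac{14}{9} \left(-5\right) \left(-10\right) = \left(-14\right) \frac{1}{9} \left(-5\right) \left(-10\right) = \left(- \frac{14}{9}\right) \left(-5\right) \left(-10\right) = \frac{70}{9} \left(-10\right) = - \frac{700}{9}$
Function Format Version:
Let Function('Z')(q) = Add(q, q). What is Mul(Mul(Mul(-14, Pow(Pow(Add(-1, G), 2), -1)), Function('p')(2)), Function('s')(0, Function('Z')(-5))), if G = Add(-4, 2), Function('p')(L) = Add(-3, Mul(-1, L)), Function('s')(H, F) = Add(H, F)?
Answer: Rational(-700, 9) ≈ -77.778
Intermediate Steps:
Function('Z')(q) = Mul(2, q)
Function('s')(H, F) = Add(F, H)
G = -2
Mul(Mul(Mul(-14, Pow(Pow(Add(-1, G), 2), -1)), Function('p')(2)), Function('s')(0, Function('Z')(-5))) = Mul(Mul(Mul(-14, Pow(Pow(Add(-1, -2), 2), -1)), Add(-3, Mul(-1, 2))), Add(Mul(2, -5), 0)) = Mul(Mul(Mul(-14, Pow(Pow(-3, 2), -1)), Add(-3, -2)), Add(-10, 0)) = Mul(Mul(Mul(-14, Pow(9, -1)), -5), -10) = Mul(Mul(Mul(-14, Rational(1, 9)), -5), -10) = Mul(Mul(Rational(-14, 9), -5), -10) = Mul(Rational(70, 9), -10) = Rational(-700, 9)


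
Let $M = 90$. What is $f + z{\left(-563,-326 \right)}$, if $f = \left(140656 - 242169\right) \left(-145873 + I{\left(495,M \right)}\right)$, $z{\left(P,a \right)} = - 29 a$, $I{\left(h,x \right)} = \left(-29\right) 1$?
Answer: $14810959180$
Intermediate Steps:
$I{\left(h,x \right)} = -29$
$f = 14810949726$ ($f = \left(140656 - 242169\right) \left(-145873 - 29\right) = \left(-101513\right) \left(-145902\right) = 14810949726$)
$f + z{\left(-563,-326 \right)} = 14810949726 - -9454 = 14810949726 + 9454 = 14810959180$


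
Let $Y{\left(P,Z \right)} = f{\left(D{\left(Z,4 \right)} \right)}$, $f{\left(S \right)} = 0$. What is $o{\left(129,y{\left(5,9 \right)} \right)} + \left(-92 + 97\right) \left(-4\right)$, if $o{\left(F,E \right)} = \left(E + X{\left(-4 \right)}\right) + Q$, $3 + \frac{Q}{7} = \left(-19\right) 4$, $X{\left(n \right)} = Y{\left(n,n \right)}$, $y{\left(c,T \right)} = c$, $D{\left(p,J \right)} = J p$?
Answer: $-568$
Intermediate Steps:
$Y{\left(P,Z \right)} = 0$
$X{\left(n \right)} = 0$
$Q = -553$ ($Q = -21 + 7 \left(\left(-19\right) 4\right) = -21 + 7 \left(-76\right) = -21 - 532 = -553$)
$o{\left(F,E \right)} = -553 + E$ ($o{\left(F,E \right)} = \left(E + 0\right) - 553 = E - 553 = -553 + E$)
$o{\left(129,y{\left(5,9 \right)} \right)} + \left(-92 + 97\right) \left(-4\right) = \left(-553 + 5\right) + \left(-92 + 97\right) \left(-4\right) = -548 + 5 \left(-4\right) = -548 - 20 = -568$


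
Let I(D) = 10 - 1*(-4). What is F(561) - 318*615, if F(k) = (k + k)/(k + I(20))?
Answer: -112451628/575 ≈ -1.9557e+5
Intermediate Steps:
I(D) = 14 (I(D) = 10 + 4 = 14)
F(k) = 2*k/(14 + k) (F(k) = (k + k)/(k + 14) = (2*k)/(14 + k) = 2*k/(14 + k))
F(561) - 318*615 = 2*561/(14 + 561) - 318*615 = 2*561/575 - 1*195570 = 2*561*(1/575) - 195570 = 1122/575 - 195570 = -112451628/575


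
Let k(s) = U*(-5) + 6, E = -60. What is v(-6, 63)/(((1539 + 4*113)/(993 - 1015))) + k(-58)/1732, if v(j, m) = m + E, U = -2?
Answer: -1874/78373 ≈ -0.023911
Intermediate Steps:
v(j, m) = -60 + m (v(j, m) = m - 60 = -60 + m)
k(s) = 16 (k(s) = -2*(-5) + 6 = 10 + 6 = 16)
v(-6, 63)/(((1539 + 4*113)/(993 - 1015))) + k(-58)/1732 = (-60 + 63)/(((1539 + 4*113)/(993 - 1015))) + 16/1732 = 3/(((1539 + 452)/(-22))) + 16*(1/1732) = 3/((1991*(-1/22))) + 4/433 = 3/(-181/2) + 4/433 = 3*(-2/181) + 4/433 = -6/181 + 4/433 = -1874/78373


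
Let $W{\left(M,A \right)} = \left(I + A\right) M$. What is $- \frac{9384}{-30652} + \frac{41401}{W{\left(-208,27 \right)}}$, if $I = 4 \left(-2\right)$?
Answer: $- \frac{16209709}{1593904} \approx -10.17$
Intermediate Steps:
$I = -8$
$W{\left(M,A \right)} = M \left(-8 + A\right)$ ($W{\left(M,A \right)} = \left(-8 + A\right) M = M \left(-8 + A\right)$)
$- \frac{9384}{-30652} + \frac{41401}{W{\left(-208,27 \right)}} = - \frac{9384}{-30652} + \frac{41401}{\left(-208\right) \left(-8 + 27\right)} = \left(-9384\right) \left(- \frac{1}{30652}\right) + \frac{41401}{\left(-208\right) 19} = \frac{2346}{7663} + \frac{41401}{-3952} = \frac{2346}{7663} + 41401 \left(- \frac{1}{3952}\right) = \frac{2346}{7663} - \frac{2179}{208} = - \frac{16209709}{1593904}$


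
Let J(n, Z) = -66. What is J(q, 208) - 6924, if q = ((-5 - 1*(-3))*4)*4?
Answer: -6990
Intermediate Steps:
q = -32 (q = ((-5 + 3)*4)*4 = -2*4*4 = -8*4 = -32)
J(q, 208) - 6924 = -66 - 6924 = -6990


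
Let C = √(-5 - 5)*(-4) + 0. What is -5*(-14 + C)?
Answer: 70 + 20*I*√10 ≈ 70.0 + 63.246*I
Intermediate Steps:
C = -4*I*√10 (C = √(-10)*(-4) + 0 = (I*√10)*(-4) + 0 = -4*I*√10 + 0 = -4*I*√10 ≈ -12.649*I)
-5*(-14 + C) = -5*(-14 - 4*I*√10) = 70 + 20*I*√10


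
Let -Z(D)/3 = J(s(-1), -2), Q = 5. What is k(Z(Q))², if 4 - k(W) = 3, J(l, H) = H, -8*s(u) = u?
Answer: 1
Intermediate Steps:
s(u) = -u/8
Z(D) = 6 (Z(D) = -3*(-2) = 6)
k(W) = 1 (k(W) = 4 - 1*3 = 4 - 3 = 1)
k(Z(Q))² = 1² = 1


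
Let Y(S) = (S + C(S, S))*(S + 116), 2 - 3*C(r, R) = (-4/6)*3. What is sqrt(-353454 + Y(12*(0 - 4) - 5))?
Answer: I*sqrt(356709) ≈ 597.25*I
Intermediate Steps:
C(r, R) = 4/3 (C(r, R) = 2/3 - -4/6*3/3 = 2/3 - (1/6)*(-4)*3/3 = 2/3 - (-2)*3/9 = 2/3 - 1/3*(-2) = 2/3 + 2/3 = 4/3)
Y(S) = (116 + S)*(4/3 + S) (Y(S) = (S + 4/3)*(S + 116) = (4/3 + S)*(116 + S) = (116 + S)*(4/3 + S))
sqrt(-353454 + Y(12*(0 - 4) - 5)) = sqrt(-353454 + (464/3 + (12*(0 - 4) - 5)**2 + 352*(12*(0 - 4) - 5)/3)) = sqrt(-353454 + (464/3 + (12*(-4) - 5)**2 + 352*(12*(-4) - 5)/3)) = sqrt(-353454 + (464/3 + (-48 - 5)**2 + 352*(-48 - 5)/3)) = sqrt(-353454 + (464/3 + (-53)**2 + (352/3)*(-53))) = sqrt(-353454 + (464/3 + 2809 - 18656/3)) = sqrt(-353454 - 3255) = sqrt(-356709) = I*sqrt(356709)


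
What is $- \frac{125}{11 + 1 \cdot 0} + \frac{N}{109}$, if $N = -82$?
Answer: $- \frac{14527}{1199} \approx -12.116$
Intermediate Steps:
$- \frac{125}{11 + 1 \cdot 0} + \frac{N}{109} = - \frac{125}{11 + 1 \cdot 0} - \frac{82}{109} = - \frac{125}{11 + 0} - \frac{82}{109} = - \frac{125}{11} - \frac{82}{109} = - \frac{14527}{1199}$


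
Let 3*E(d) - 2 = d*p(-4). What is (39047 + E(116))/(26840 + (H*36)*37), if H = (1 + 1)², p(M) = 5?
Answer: 39241/32168 ≈ 1.2199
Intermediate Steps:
H = 4 (H = 2² = 4)
E(d) = ⅔ + 5*d/3 (E(d) = ⅔ + (d*5)/3 = ⅔ + (5*d)/3 = ⅔ + 5*d/3)
(39047 + E(116))/(26840 + (H*36)*37) = (39047 + (⅔ + (5/3)*116))/(26840 + (4*36)*37) = (39047 + (⅔ + 580/3))/(26840 + 144*37) = (39047 + 194)/(26840 + 5328) = 39241/32168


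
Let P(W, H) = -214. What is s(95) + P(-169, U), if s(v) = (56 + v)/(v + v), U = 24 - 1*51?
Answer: -40509/190 ≈ -213.21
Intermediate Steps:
U = -27 (U = 24 - 51 = -27)
s(v) = (56 + v)/(2*v) (s(v) = (56 + v)/((2*v)) = (56 + v)*(1/(2*v)) = (56 + v)/(2*v))
s(95) + P(-169, U) = (½)*(56 + 95)/95 - 214 = (½)*(1/95)*151 - 214 = 151/190 - 214 = -40509/190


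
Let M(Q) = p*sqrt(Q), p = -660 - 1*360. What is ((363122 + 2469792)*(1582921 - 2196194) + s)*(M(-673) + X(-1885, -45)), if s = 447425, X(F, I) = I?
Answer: 78180714904365 + 1772096204498940*I*sqrt(673) ≈ 7.8181e+13 + 4.5972e+16*I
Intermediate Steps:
p = -1020 (p = -660 - 360 = -1020)
M(Q) = -1020*sqrt(Q)
((363122 + 2469792)*(1582921 - 2196194) + s)*(M(-673) + X(-1885, -45)) = ((363122 + 2469792)*(1582921 - 2196194) + 447425)*(-1020*I*sqrt(673) - 45) = (2832914*(-613273) + 447425)*(-1020*I*sqrt(673) - 45) = (-1737349667522 + 447425)*(-1020*I*sqrt(673) - 45) = -1737349220097*(-45 - 1020*I*sqrt(673)) = 78180714904365 + 1772096204498940*I*sqrt(673)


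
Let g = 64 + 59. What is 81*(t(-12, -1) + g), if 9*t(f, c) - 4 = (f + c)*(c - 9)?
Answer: 11169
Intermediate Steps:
t(f, c) = 4/9 + (-9 + c)*(c + f)/9 (t(f, c) = 4/9 + ((f + c)*(c - 9))/9 = 4/9 + ((c + f)*(-9 + c))/9 = 4/9 + ((-9 + c)*(c + f))/9 = 4/9 + (-9 + c)*(c + f)/9)
g = 123
81*(t(-12, -1) + g) = 81*((4/9 - 1*(-1) - 1*(-12) + (⅑)*(-1)² + (⅑)*(-1)*(-12)) + 123) = 81*((4/9 + 1 + 12 + (⅑)*1 + 4/3) + 123) = 81*((4/9 + 1 + 12 + ⅑ + 4/3) + 123) = 81*(134/9 + 123) = 81*(1241/9) = 11169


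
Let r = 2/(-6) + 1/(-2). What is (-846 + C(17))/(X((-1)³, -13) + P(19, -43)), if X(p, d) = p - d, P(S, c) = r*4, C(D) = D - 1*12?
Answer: -2523/26 ≈ -97.038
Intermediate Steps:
C(D) = -12 + D (C(D) = D - 12 = -12 + D)
r = -⅚ (r = 2*(-⅙) + 1*(-½) = -⅓ - ½ = -⅚ ≈ -0.83333)
P(S, c) = -10/3 (P(S, c) = -⅚*4 = -10/3)
(-846 + C(17))/(X((-1)³, -13) + P(19, -43)) = (-846 + (-12 + 17))/(((-1)³ - 1*(-13)) - 10/3) = (-846 + 5)/((-1 + 13) - 10/3) = -841/(12 - 10/3) = -841/26/3 = -841*3/26 = -2523/26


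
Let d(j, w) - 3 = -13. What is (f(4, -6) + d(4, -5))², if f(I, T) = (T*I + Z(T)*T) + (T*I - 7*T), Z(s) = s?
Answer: 400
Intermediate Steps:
d(j, w) = -10 (d(j, w) = 3 - 13 = -10)
f(I, T) = T² - 7*T + 2*I*T (f(I, T) = (T*I + T*T) + (T*I - 7*T) = (I*T + T²) + (I*T - 7*T) = (T² + I*T) + (-7*T + I*T) = T² - 7*T + 2*I*T)
(f(4, -6) + d(4, -5))² = (-6*(-7 - 6 + 2*4) - 10)² = (-6*(-7 - 6 + 8) - 10)² = (-6*(-5) - 10)² = (30 - 10)² = 20² = 400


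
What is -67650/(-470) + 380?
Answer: 24625/47 ≈ 523.94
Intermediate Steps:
-67650/(-470) + 380 = -67650*(-1)/470 + 380 = -205*(-33/47) + 380 = 6765/47 + 380 = 24625/47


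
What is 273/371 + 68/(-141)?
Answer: 1895/7473 ≈ 0.25358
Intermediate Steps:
273/371 + 68/(-141) = 273*(1/371) + 68*(-1/141) = 39/53 - 68/141 = 1895/7473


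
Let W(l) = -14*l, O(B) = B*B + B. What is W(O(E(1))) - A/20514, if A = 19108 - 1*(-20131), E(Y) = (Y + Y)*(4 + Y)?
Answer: -31630799/20514 ≈ -1541.9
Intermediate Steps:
E(Y) = 2*Y*(4 + Y) (E(Y) = (2*Y)*(4 + Y) = 2*Y*(4 + Y))
A = 39239 (A = 19108 + 20131 = 39239)
O(B) = B + B² (O(B) = B² + B = B + B²)
W(O(E(1))) - A/20514 = -14*2*1*(4 + 1)*(1 + 2*1*(4 + 1)) - 39239/20514 = -14*2*1*5*(1 + 2*1*5) - 39239/20514 = -140*(1 + 10) - 1*39239/20514 = -140*11 - 39239/20514 = -14*110 - 39239/20514 = -1540 - 39239/20514 = -31630799/20514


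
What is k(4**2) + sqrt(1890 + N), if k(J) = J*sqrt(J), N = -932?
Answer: 64 + sqrt(958) ≈ 94.952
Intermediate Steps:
k(J) = J**(3/2)
k(4**2) + sqrt(1890 + N) = (4**2)**(3/2) + sqrt(1890 - 932) = 16**(3/2) + sqrt(958) = 64 + sqrt(958)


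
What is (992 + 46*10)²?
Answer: 2108304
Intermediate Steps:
(992 + 46*10)² = (992 + 460)² = 1452² = 2108304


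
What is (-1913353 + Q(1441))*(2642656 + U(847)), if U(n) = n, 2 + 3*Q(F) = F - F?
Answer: -15173868473683/3 ≈ -5.0580e+12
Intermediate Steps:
Q(F) = -2/3 (Q(F) = -2/3 + (F - F)/3 = -2/3 + (1/3)*0 = -2/3 + 0 = -2/3)
(-1913353 + Q(1441))*(2642656 + U(847)) = (-1913353 - 2/3)*(2642656 + 847) = -5740061/3*2643503 = -15173868473683/3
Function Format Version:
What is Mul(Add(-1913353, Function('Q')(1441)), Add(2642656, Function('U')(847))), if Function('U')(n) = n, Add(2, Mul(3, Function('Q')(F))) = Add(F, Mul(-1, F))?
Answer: Rational(-15173868473683, 3) ≈ -5.0580e+12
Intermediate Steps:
Function('Q')(F) = Rational(-2, 3) (Function('Q')(F) = Add(Rational(-2, 3), Mul(Rational(1, 3), Add(F, Mul(-1, F)))) = Add(Rational(-2, 3), Mul(Rational(1, 3), 0)) = Add(Rational(-2, 3), 0) = Rational(-2, 3))
Mul(Add(-1913353, Function('Q')(1441)), Add(2642656, Function('U')(847))) = Mul(Add(-1913353, Rational(-2, 3)), Add(2642656, 847)) = Mul(Rational(-5740061, 3), 2643503) = Rational(-15173868473683, 3)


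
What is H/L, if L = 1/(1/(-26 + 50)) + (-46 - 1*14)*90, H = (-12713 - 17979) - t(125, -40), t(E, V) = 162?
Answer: 15427/2688 ≈ 5.7392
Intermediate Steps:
H = -30854 (H = (-12713 - 17979) - 1*162 = -30692 - 162 = -30854)
L = -5376 (L = 1/(1/24) + (-46 - 14)*90 = 1/(1/24) - 60*90 = 24 - 5400 = -5376)
H/L = -30854/(-5376) = -30854*(-1/5376) = 15427/2688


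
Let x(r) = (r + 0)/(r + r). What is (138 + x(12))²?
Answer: 76729/4 ≈ 19182.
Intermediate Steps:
x(r) = ½ (x(r) = r/((2*r)) = r*(1/(2*r)) = ½)
(138 + x(12))² = (138 + ½)² = (277/2)² = 76729/4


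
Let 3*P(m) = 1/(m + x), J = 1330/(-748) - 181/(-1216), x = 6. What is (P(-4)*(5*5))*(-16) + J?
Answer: -46589819/682176 ≈ -68.296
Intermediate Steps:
J = -370473/227392 (J = 1330*(-1/748) - 181*(-1/1216) = -665/374 + 181/1216 = -370473/227392 ≈ -1.6292)
P(m) = 1/(3*(6 + m)) (P(m) = 1/(3*(m + 6)) = 1/(3*(6 + m)))
(P(-4)*(5*5))*(-16) + J = ((1/(3*(6 - 4)))*(5*5))*(-16) - 370473/227392 = (((⅓)/2)*25)*(-16) - 370473/227392 = (((⅓)*(½))*25)*(-16) - 370473/227392 = ((⅙)*25)*(-16) - 370473/227392 = (25/6)*(-16) - 370473/227392 = -200/3 - 370473/227392 = -46589819/682176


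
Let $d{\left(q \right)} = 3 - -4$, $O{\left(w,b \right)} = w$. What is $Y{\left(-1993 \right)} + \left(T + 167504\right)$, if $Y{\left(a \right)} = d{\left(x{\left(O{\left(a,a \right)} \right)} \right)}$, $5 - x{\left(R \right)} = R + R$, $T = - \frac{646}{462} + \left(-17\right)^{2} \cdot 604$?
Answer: $\frac{79017154}{231} \approx 3.4207 \cdot 10^{5}$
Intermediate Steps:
$T = \frac{40322113}{231}$ ($T = \left(-646\right) \frac{1}{462} + 289 \cdot 604 = - \frac{323}{231} + 174556 = \frac{40322113}{231} \approx 1.7455 \cdot 10^{5}$)
$x{\left(R \right)} = 5 - 2 R$ ($x{\left(R \right)} = 5 - \left(R + R\right) = 5 - 2 R$)
$d{\left(q \right)} = 7$ ($d{\left(q \right)} = 3 + 4 = 7$)
$Y{\left(a \right)} = 7$
$Y{\left(-1993 \right)} + \left(T + 167504\right) = 7 + \left(\frac{40322113}{231} + 167504\right) = 7 + \frac{79015537}{231} = \frac{79017154}{231}$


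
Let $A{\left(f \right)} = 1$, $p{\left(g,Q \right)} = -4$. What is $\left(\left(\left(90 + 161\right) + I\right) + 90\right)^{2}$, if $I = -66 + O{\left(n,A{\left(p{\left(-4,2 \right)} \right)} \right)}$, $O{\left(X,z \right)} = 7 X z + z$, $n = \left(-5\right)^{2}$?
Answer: $203401$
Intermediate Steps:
$n = 25$
$O{\left(X,z \right)} = z + 7 X z$ ($O{\left(X,z \right)} = 7 X z + z = z + 7 X z$)
$I = 110$ ($I = -66 + 1 \left(1 + 7 \cdot 25\right) = -66 + 1 \left(1 + 175\right) = -66 + 1 \cdot 176 = -66 + 176 = 110$)
$\left(\left(\left(90 + 161\right) + I\right) + 90\right)^{2} = \left(\left(\left(90 + 161\right) + 110\right) + 90\right)^{2} = \left(\left(251 + 110\right) + 90\right)^{2} = \left(361 + 90\right)^{2} = 451^{2} = 203401$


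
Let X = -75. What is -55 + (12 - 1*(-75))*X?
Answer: -6580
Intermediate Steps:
-55 + (12 - 1*(-75))*X = -55 + (12 - 1*(-75))*(-75) = -55 + (12 + 75)*(-75) = -55 + 87*(-75) = -55 - 6525 = -6580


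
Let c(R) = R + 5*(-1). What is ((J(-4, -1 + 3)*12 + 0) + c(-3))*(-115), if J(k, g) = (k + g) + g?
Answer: 920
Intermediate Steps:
J(k, g) = k + 2*g (J(k, g) = (g + k) + g = k + 2*g)
c(R) = -5 + R (c(R) = R - 5 = -5 + R)
((J(-4, -1 + 3)*12 + 0) + c(-3))*(-115) = (((-4 + 2*(-1 + 3))*12 + 0) + (-5 - 3))*(-115) = (((-4 + 2*2)*12 + 0) - 8)*(-115) = (((-4 + 4)*12 + 0) - 8)*(-115) = ((0*12 + 0) - 8)*(-115) = ((0 + 0) - 8)*(-115) = (0 - 8)*(-115) = -8*(-115) = 920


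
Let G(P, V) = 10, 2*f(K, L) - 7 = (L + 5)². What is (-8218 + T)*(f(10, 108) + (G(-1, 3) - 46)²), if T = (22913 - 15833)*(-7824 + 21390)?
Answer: 737964152408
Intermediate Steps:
f(K, L) = 7/2 + (5 + L)²/2 (f(K, L) = 7/2 + (L + 5)²/2 = 7/2 + (5 + L)²/2)
T = 96047280 (T = 7080*13566 = 96047280)
(-8218 + T)*(f(10, 108) + (G(-1, 3) - 46)²) = (-8218 + 96047280)*((7/2 + (5 + 108)²/2) + (10 - 46)²) = 96039062*((7/2 + (½)*113²) + (-36)²) = 96039062*((7/2 + (½)*12769) + 1296) = 96039062*((7/2 + 12769/2) + 1296) = 96039062*(6388 + 1296) = 96039062*7684 = 737964152408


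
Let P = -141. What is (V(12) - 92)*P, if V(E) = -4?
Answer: 13536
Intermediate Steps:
(V(12) - 92)*P = (-4 - 92)*(-141) = -96*(-141) = 13536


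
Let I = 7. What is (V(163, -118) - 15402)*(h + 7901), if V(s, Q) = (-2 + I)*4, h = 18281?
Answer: -402731524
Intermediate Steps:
V(s, Q) = 20 (V(s, Q) = (-2 + 7)*4 = 5*4 = 20)
(V(163, -118) - 15402)*(h + 7901) = (20 - 15402)*(18281 + 7901) = -15382*26182 = -402731524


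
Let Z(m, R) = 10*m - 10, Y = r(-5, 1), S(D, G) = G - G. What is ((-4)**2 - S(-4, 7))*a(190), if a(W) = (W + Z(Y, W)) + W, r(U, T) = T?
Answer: 6080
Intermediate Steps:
S(D, G) = 0
Y = 1
Z(m, R) = -10 + 10*m
a(W) = 2*W (a(W) = (W + (-10 + 10*1)) + W = (W + (-10 + 10)) + W = (W + 0) + W = W + W = 2*W)
((-4)**2 - S(-4, 7))*a(190) = ((-4)**2 - 1*0)*(2*190) = (16 + 0)*380 = 16*380 = 6080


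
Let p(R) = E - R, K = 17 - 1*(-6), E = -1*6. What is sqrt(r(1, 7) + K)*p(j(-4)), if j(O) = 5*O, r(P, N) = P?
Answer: 28*sqrt(6) ≈ 68.586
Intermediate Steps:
E = -6
K = 23 (K = 17 + 6 = 23)
p(R) = -6 - R
sqrt(r(1, 7) + K)*p(j(-4)) = sqrt(1 + 23)*(-6 - 5*(-4)) = sqrt(24)*(-6 - 1*(-20)) = (2*sqrt(6))*(-6 + 20) = (2*sqrt(6))*14 = 28*sqrt(6)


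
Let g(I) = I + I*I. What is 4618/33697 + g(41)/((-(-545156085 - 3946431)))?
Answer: 422635574187/3083851246942 ≈ 0.13705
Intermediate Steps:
g(I) = I + I**2
4618/33697 + g(41)/((-(-545156085 - 3946431))) = 4618/33697 + (41*(1 + 41))/((-(-545156085 - 3946431))) = 4618*(1/33697) + (41*42)/((-17697/(1/(-46332 + (15527 - 223))))) = 4618/33697 + 1722/((-17697/(1/(-46332 + 15304)))) = 4618/33697 + 1722/((-17697/(1/(-31028)))) = 4618/33697 + 1722/((-17697/(-1/31028))) = 4618/33697 + 1722/((-17697*(-31028))) = 4618/33697 + 1722/549102516 = 4618/33697 + 1722*(1/549102516) = 4618/33697 + 287/91517086 = 422635574187/3083851246942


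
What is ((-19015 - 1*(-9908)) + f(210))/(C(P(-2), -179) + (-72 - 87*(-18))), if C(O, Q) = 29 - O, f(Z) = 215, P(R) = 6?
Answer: -8892/1517 ≈ -5.8616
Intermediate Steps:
((-19015 - 1*(-9908)) + f(210))/(C(P(-2), -179) + (-72 - 87*(-18))) = ((-19015 - 1*(-9908)) + 215)/((29 - 1*6) + (-72 - 87*(-18))) = ((-19015 + 9908) + 215)/((29 - 6) + (-72 + 1566)) = (-9107 + 215)/(23 + 1494) = -8892/1517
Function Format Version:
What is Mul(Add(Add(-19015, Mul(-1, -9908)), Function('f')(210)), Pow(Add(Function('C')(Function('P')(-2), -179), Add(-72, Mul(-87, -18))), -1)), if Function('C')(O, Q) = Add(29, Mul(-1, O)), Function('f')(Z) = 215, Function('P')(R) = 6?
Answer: Rational(-8892, 1517) ≈ -5.8616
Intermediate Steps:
Mul(Add(Add(-19015, Mul(-1, -9908)), Function('f')(210)), Pow(Add(Function('C')(Function('P')(-2), -179), Add(-72, Mul(-87, -18))), -1)) = Mul(Add(Add(-19015, Mul(-1, -9908)), 215), Pow(Add(Add(29, Mul(-1, 6)), Add(-72, Mul(-87, -18))), -1)) = Mul(Add(Add(-19015, 9908), 215), Pow(Add(Add(29, -6), Add(-72, 1566)), -1)) = Mul(Add(-9107, 215), Pow(Add(23, 1494), -1)) = Mul(-8892, Pow(1517, -1)) = Mul(-8892, Rational(1, 1517)) = Rational(-8892, 1517)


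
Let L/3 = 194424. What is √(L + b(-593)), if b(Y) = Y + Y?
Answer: √582086 ≈ 762.95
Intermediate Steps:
b(Y) = 2*Y
L = 583272 (L = 3*194424 = 583272)
√(L + b(-593)) = √(583272 + 2*(-593)) = √(583272 - 1186) = √582086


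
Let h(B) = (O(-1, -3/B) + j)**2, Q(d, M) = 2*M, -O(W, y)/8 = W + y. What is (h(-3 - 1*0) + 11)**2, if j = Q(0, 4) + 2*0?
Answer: 5625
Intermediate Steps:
O(W, y) = -8*W - 8*y (O(W, y) = -8*(W + y) = -8*W - 8*y)
j = 8 (j = 2*4 + 2*0 = 8 + 0 = 8)
h(B) = (16 + 24/B)**2 (h(B) = ((-8*(-1) - (-24)/B) + 8)**2 = ((8 + 24/B) + 8)**2 = (16 + 24/B)**2)
(h(-3 - 1*0) + 11)**2 = ((16 + 24/(-3 - 1*0))**2 + 11)**2 = ((16 + 24/(-3 + 0))**2 + 11)**2 = ((16 + 24/(-3))**2 + 11)**2 = ((16 + 24*(-1/3))**2 + 11)**2 = ((16 - 8)**2 + 11)**2 = (8**2 + 11)**2 = (64 + 11)**2 = 75**2 = 5625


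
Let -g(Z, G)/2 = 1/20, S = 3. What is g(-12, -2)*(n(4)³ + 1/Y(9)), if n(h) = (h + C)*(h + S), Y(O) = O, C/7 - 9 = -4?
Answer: -91558877/45 ≈ -2.0346e+6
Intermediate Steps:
C = 35 (C = 63 + 7*(-4) = 63 - 28 = 35)
g(Z, G) = -⅒ (g(Z, G) = -2/20 = -2*1/20 = -⅒)
n(h) = (3 + h)*(35 + h) (n(h) = (h + 35)*(h + 3) = (35 + h)*(3 + h) = (3 + h)*(35 + h))
g(-12, -2)*(n(4)³ + 1/Y(9)) = -((105 + 4² + 38*4)³ + 1/9)/10 = -((105 + 16 + 152)³ + ⅑)/10 = -(273³ + ⅑)/10 = -(20346417 + ⅑)/10 = -⅒*183117754/9 = -91558877/45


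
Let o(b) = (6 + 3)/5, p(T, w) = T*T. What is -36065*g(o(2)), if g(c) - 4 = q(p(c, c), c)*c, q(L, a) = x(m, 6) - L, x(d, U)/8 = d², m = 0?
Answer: 1651777/25 ≈ 66071.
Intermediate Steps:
x(d, U) = 8*d²
p(T, w) = T²
o(b) = 9/5 (o(b) = 9*(⅕) = 9/5)
q(L, a) = -L (q(L, a) = 8*0² - L = 8*0 - L = 0 - L = -L)
g(c) = 4 - c³ (g(c) = 4 + (-c²)*c = 4 - c³)
-36065*g(o(2)) = -36065*(4 - (9/5)³) = -36065*(4 - 1*729/125) = -36065*(4 - 729/125) = -36065*(-229/125) = 1651777/25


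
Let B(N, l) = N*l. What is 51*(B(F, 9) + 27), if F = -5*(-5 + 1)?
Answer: 10557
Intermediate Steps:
F = 20 (F = -5*(-4) = 20)
51*(B(F, 9) + 27) = 51*(20*9 + 27) = 51*(180 + 27) = 51*207 = 10557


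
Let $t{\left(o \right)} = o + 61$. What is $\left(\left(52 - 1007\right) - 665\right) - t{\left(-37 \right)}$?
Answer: $-1644$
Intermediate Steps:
$t{\left(o \right)} = 61 + o$
$\left(\left(52 - 1007\right) - 665\right) - t{\left(-37 \right)} = \left(\left(52 - 1007\right) - 665\right) - \left(61 - 37\right) = \left(\left(52 - 1007\right) - 665\right) - 24 = \left(-955 - 665\right) - 24 = -1620 - 24 = -1644$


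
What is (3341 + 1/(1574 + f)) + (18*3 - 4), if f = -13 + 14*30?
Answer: 6717572/1981 ≈ 3391.0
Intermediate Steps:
f = 407 (f = -13 + 420 = 407)
(3341 + 1/(1574 + f)) + (18*3 - 4) = (3341 + 1/(1574 + 407)) + (18*3 - 4) = (3341 + 1/1981) + (54 - 4) = (3341 + 1/1981) + 50 = 6618522/1981 + 50 = 6717572/1981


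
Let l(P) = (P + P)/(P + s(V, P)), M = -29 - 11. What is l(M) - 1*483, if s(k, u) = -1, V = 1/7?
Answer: -19723/41 ≈ -481.05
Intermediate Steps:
V = ⅐ ≈ 0.14286
M = -40
l(P) = 2*P/(-1 + P) (l(P) = (P + P)/(P - 1) = (2*P)/(-1 + P) = 2*P/(-1 + P))
l(M) - 1*483 = 2*(-40)/(-1 - 40) - 1*483 = 2*(-40)/(-41) - 483 = 2*(-40)*(-1/41) - 483 = 80/41 - 483 = -19723/41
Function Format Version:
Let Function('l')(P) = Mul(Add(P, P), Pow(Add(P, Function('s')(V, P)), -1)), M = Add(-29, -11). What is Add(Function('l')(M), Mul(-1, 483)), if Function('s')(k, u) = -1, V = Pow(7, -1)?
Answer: Rational(-19723, 41) ≈ -481.05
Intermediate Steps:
V = Rational(1, 7) ≈ 0.14286
M = -40
Function('l')(P) = Mul(2, P, Pow(Add(-1, P), -1)) (Function('l')(P) = Mul(Add(P, P), Pow(Add(P, -1), -1)) = Mul(Mul(2, P), Pow(Add(-1, P), -1)) = Mul(2, P, Pow(Add(-1, P), -1)))
Add(Function('l')(M), Mul(-1, 483)) = Add(Mul(2, -40, Pow(Add(-1, -40), -1)), Mul(-1, 483)) = Add(Mul(2, -40, Pow(-41, -1)), -483) = Add(Mul(2, -40, Rational(-1, 41)), -483) = Add(Rational(80, 41), -483) = Rational(-19723, 41)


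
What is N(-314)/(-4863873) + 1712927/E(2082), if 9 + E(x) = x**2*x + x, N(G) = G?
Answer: 531679865845/2090283571002333 ≈ 0.00025436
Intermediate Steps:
E(x) = -9 + x + x**3 (E(x) = -9 + (x**2*x + x) = -9 + (x**3 + x) = -9 + (x + x**3) = -9 + x + x**3)
N(-314)/(-4863873) + 1712927/E(2082) = -314/(-4863873) + 1712927/(-9 + 2082 + 2082**3) = -314*(-1/4863873) + 1712927/(-9 + 2082 + 9024895368) = 314/4863873 + 1712927/9024897441 = 531679865845/2090283571002333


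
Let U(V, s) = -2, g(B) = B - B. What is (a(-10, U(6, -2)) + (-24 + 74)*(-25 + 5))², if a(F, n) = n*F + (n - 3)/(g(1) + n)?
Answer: 3822025/4 ≈ 9.5551e+5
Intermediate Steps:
g(B) = 0
a(F, n) = F*n + (-3 + n)/n (a(F, n) = n*F + (n - 3)/(0 + n) = F*n + (-3 + n)/n)
(a(-10, U(6, -2)) + (-24 + 74)*(-25 + 5))² = ((1 - 3/(-2) - 10*(-2)) + (-24 + 74)*(-25 + 5))² = ((1 - 3*(-½) + 20) + 50*(-20))² = ((1 + 3/2 + 20) - 1000)² = (45/2 - 1000)² = (-1955/2)² = 3822025/4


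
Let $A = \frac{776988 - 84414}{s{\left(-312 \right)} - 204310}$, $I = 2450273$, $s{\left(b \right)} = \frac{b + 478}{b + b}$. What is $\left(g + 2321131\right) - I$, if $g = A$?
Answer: $- \frac{8232347432114}{63744803} \approx -1.2915 \cdot 10^{5}$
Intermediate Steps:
$s{\left(b \right)} = \frac{478 + b}{2 b}$
$A = - \frac{216083088}{63744803}$ ($A = \frac{776988 - 84414}{\frac{478 - 312}{2 \left(-312\right)} - 204310} = \frac{692574}{\frac{1}{2} \left(- \frac{1}{312}\right) 166 - 204310} = \frac{692574}{- \frac{83}{312} - 204310} = \frac{692574}{- \frac{63744803}{312}} = 692574 \left(- \frac{312}{63744803}\right) = - \frac{216083088}{63744803} \approx -3.3898$)
$g = - \frac{216083088}{63744803} \approx -3.3898$
$\left(g + 2321131\right) - I = \left(- \frac{216083088}{63744803} + 2321131\right) - 2450273 = \frac{147959822249105}{63744803} - 2450273 = - \frac{8232347432114}{63744803}$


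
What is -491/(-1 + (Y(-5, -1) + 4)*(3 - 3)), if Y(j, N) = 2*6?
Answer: 491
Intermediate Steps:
Y(j, N) = 12
-491/(-1 + (Y(-5, -1) + 4)*(3 - 3)) = -491/(-1 + (12 + 4)*(3 - 3)) = -491/(-1 + 16*0) = -491/(-1 + 0) = -491/(-1) = -1*(-491) = 491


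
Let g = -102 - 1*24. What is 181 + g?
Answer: 55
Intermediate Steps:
g = -126 (g = -102 - 24 = -126)
181 + g = 181 - 126 = 55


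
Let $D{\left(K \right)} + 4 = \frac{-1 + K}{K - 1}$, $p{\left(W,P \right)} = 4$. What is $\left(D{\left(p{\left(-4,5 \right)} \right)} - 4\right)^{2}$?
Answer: $49$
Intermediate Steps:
$D{\left(K \right)} = -3$ ($D{\left(K \right)} = -4 + \frac{-1 + K}{K - 1} = -4 + \frac{-1 + K}{-1 + K} = -4 + 1 = -3$)
$\left(D{\left(p{\left(-4,5 \right)} \right)} - 4\right)^{2} = \left(-3 - 4\right)^{2} = \left(-7\right)^{2} = 49$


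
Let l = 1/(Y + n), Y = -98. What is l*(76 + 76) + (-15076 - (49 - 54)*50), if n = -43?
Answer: -2090618/141 ≈ -14827.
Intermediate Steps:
l = -1/141 (l = 1/(-98 - 43) = 1/(-141) = -1/141 ≈ -0.0070922)
l*(76 + 76) + (-15076 - (49 - 54)*50) = -(76 + 76)/141 + (-15076 - (49 - 54)*50) = -1/141*152 + (-15076 - (-5)*50) = -152/141 + (-15076 - 1*(-250)) = -152/141 + (-15076 + 250) = -152/141 - 14826 = -2090618/141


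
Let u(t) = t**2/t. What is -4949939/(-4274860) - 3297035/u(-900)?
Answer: 35247044963/9618435 ≈ 3664.5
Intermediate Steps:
u(t) = t
-4949939/(-4274860) - 3297035/u(-900) = -4949939/(-4274860) - 3297035/(-900) = -4949939*(-1/4274860) - 3297035*(-1/900) = 4949939/4274860 + 659407/180 = 35247044963/9618435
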